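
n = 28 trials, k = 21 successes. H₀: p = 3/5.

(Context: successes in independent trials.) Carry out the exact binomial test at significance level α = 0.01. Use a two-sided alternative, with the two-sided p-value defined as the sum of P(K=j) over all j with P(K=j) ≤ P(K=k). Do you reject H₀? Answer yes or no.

reject H₀: no

Exact binomial: n=28, k=21, p₀=3/5=0.6000
P(X=j) = C(n,j)·p₀^j·(1−p₀)^(n−j); p = Σ P(X=j) over j with P(X=j) ≤ P(X=21)
p-value (two-sided) = 0.12396
At α=0.01: p ≥ α → fail to reject H₀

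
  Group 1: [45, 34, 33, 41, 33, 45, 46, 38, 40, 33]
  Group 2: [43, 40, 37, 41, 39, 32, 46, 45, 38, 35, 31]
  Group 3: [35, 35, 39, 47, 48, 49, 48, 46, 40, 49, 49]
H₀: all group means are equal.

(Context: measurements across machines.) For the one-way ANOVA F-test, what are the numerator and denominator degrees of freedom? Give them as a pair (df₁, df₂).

k = 3 groups, N = 32 total
df = (k−1, N−k) = (3−1, 32−3) = (2, 29)

degrees of freedom = [2, 29]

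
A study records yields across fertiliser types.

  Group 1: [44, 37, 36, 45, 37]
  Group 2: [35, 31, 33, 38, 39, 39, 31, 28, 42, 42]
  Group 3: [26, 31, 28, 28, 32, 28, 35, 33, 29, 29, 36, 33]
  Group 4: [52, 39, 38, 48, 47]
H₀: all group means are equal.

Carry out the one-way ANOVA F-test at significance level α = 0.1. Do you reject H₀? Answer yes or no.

reject H₀: yes

Group means [39.80, 35.80, 30.67, 44.80], grand mean 35.906
SSB = Σnᵢ(x̄ᵢ−x̄)² = 800.852; SSW = ΣΣ(x−x̄ᵢ)² = 547.867
MSB = 800.852/3 = 266.9507; MSW = 547.867/28 = 19.5667
F = MSB/MSW = 13.6431
df = (3, 28)
p-value (upper-tail) = 0.00001
At α=0.1: p < α → reject H₀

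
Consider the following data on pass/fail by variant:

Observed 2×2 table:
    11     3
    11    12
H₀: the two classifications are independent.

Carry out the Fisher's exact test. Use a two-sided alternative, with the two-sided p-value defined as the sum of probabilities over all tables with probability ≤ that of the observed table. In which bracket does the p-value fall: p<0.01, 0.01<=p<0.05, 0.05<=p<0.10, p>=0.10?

p-value bracket: 0.05<=p<0.10

Margins: r₁=14, r₂=23, c₁=22, c₂=15, n=37
p_obs = C(14,11)·C(23,11)/C(37,22); sum pmf over tables with pmf ≤ p_obs
p-value (two-sided) = 0.09049
→ bracket: 0.05<=p<0.10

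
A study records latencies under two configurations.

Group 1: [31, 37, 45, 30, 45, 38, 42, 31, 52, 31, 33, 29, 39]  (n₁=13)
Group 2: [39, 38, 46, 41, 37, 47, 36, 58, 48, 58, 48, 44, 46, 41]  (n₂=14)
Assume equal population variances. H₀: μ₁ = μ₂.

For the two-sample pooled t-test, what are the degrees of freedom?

degrees of freedom = 25

df = n₁ + n₂ − 2 = 13 + 14 − 2 = 25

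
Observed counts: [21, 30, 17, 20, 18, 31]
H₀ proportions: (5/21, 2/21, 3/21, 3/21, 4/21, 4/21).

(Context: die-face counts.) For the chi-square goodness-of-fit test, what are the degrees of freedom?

degrees of freedom = 5

df = k − 1 = 6 − 1 = 5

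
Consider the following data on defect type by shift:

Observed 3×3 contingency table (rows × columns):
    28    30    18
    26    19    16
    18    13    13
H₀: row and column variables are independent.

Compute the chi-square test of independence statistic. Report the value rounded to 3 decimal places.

Row totals [76, 61, 44], col totals [72, 62, 47], n=181
χ² = (28−30.23)²/30.23 + (30−26.03)²/26.03 + (18−19.73)²/19.73 + (26−24.27)²/24.27 + (19−20.90)²/20.90 + (16−15.84)²/15.84 + (18−17.50)²/17.50 + (13−15.07)²/15.07 + (13−11.43)²/11.43 = 1.7352
df = 4

test statistic = 1.735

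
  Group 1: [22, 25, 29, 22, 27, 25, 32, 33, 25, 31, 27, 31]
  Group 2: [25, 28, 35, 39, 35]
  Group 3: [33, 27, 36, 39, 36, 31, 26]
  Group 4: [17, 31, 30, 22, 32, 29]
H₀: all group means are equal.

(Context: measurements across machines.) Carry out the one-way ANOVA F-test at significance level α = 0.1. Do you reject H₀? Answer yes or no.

Group means [27.42, 32.40, 32.57, 26.83], grand mean 29.333
SSB = Σnᵢ(x̄ᵢ−x̄)² = 202.002; SSW = ΣΣ(x−x̄ᵢ)² = 608.664
MSB = 202.002/3 = 67.3341; MSW = 608.664/26 = 23.4102
F = MSB/MSW = 2.8763
df = (3, 26)
p-value (upper-tail) = 0.05532
At α=0.1: p < α → reject H₀

reject H₀: yes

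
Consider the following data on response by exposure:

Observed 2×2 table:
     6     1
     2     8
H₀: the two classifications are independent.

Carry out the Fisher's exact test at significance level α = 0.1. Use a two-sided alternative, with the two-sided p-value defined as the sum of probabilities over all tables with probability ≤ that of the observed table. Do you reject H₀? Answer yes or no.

Margins: r₁=7, r₂=10, c₁=8, c₂=9, n=17
p_obs = C(7,6)·C(10,2)/C(17,8); sum pmf over tables with pmf ≤ p_obs
p-value (two-sided) = 0.01522
At α=0.1: p < α → reject H₀

reject H₀: yes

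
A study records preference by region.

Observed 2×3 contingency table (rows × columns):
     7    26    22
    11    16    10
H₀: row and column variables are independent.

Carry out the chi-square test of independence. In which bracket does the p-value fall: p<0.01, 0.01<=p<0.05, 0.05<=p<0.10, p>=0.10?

p-value bracket: p>=0.10

Row totals [55, 37], col totals [18, 42, 32], n=92
χ² = (7−10.76)²/10.76 + (26−25.11)²/25.11 + (22−19.13)²/19.13 + (11−7.24)²/7.24 + (16−16.89)²/16.89 + (10−12.87)²/12.87 = 4.4172
df = 2
p-value (upper-tail) = 0.10985
→ bracket: p>=0.10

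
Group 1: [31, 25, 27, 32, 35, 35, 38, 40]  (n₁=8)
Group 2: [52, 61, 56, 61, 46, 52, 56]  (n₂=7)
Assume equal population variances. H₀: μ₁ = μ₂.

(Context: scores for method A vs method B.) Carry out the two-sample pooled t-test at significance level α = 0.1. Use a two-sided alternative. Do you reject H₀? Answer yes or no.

x̄₁=32.875, s₁=5.167, n₁=8
x̄₂=54.857, s₂=5.367, n₂=7
s_p² = [7·5.167² + 6·5.367²]/13 = 27.6717
SE = √(s_p²·(1/8+1/7)) = 2.7225
t = (32.875−54.857)/2.7225 = -8.0742
df = 13
p-value (two-sided) = 0.00000
At α=0.1: p < α → reject H₀

reject H₀: yes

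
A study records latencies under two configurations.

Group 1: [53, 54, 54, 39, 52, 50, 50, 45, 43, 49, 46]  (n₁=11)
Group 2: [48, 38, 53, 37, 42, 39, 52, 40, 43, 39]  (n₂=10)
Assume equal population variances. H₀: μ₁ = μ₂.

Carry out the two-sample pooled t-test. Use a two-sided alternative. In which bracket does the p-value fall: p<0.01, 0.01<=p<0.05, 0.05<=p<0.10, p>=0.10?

p-value bracket: 0.01<=p<0.05

x̄₁=48.636, s₁=4.864, n₁=11
x̄₂=43.100, s₂=5.859, n₂=10
s_p² = [10·4.864² + 9·5.859²]/19 = 28.7077
SE = √(s_p²·(1/11+1/10)) = 2.3411
t = (48.636−43.100)/2.3411 = 2.3649
df = 19
p-value (two-sided) = 0.02883
→ bracket: 0.01<=p<0.05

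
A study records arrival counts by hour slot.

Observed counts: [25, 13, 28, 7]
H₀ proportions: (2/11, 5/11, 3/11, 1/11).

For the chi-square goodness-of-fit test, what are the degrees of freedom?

df = k − 1 = 4 − 1 = 3

degrees of freedom = 3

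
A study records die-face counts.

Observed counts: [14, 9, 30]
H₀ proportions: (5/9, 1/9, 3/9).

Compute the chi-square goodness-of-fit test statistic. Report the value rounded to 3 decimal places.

n = 53; E_i = n·p_i = [29.44, 5.89, 17.67]
χ² = (14−29.44)²/29.44 + (9−5.89)²/5.89 + (30−17.67)²/17.67 = 18.3547
df = 2

test statistic = 18.355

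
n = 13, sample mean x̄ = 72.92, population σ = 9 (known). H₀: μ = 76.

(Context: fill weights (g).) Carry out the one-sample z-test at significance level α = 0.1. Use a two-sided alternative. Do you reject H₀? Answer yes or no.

reject H₀: no

SE = σ/√n = 9/√13 = 2.4962
z = (x̄−μ₀)/SE = (72.92−76)/2.4962 = -1.2339
p-value (two-sided) = 0.21724
At α=0.1: p ≥ α → fail to reject H₀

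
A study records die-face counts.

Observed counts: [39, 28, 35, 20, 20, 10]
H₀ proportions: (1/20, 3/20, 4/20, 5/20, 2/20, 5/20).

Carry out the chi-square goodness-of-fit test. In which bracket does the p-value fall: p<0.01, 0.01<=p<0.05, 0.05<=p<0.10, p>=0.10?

n = 152; E_i = n·p_i = [7.60, 22.80, 30.40, 38.00, 15.20, 38.00]
χ² = (39−7.60)²/7.60 + (28−22.80)²/22.80 + (35−30.40)²/30.40 + (20−38.00)²/38.00 + (20−15.20)²/15.20 + (10−38.00)²/38.00 = 162.2873
df = 5
p-value (upper-tail) = 0.00000
→ bracket: p<0.01

p-value bracket: p<0.01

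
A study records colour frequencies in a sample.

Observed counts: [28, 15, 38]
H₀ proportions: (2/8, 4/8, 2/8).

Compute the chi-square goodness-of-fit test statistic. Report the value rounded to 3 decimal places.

test statistic = 34.580

n = 81; E_i = n·p_i = [20.25, 40.50, 20.25]
χ² = (28−20.25)²/20.25 + (15−40.50)²/40.50 + (38−20.25)²/20.25 = 34.5802
df = 2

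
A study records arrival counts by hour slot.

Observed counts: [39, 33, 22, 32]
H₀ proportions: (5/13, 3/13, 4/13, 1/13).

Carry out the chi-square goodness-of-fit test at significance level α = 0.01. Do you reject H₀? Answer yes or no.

n = 126; E_i = n·p_i = [48.46, 29.08, 38.77, 9.69]
χ² = (39−48.46)²/48.46 + (33−29.08)²/29.08 + (22−38.77)²/38.77 + (32−9.69)²/9.69 = 60.9730
df = 3
p-value (upper-tail) = 0.00000
At α=0.01: p < α → reject H₀

reject H₀: yes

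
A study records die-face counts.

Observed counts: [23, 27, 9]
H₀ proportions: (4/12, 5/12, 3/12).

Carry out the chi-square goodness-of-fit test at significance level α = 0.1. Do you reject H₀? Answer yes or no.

n = 59; E_i = n·p_i = [19.67, 24.58, 14.75]
χ² = (23−19.67)²/19.67 + (27−24.58)²/24.58 + (9−14.75)²/14.75 = 3.0441
df = 2
p-value (upper-tail) = 0.21827
At α=0.1: p ≥ α → fail to reject H₀

reject H₀: no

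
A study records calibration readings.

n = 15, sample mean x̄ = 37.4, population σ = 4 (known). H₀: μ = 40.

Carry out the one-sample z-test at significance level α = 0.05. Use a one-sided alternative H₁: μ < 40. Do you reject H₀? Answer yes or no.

SE = σ/√n = 4/√15 = 1.0328
z = (x̄−μ₀)/SE = (37.4−40)/1.0328 = -2.5174
p-value (one-sided, H₁ less) = 0.00591
At α=0.05: p < α → reject H₀

reject H₀: yes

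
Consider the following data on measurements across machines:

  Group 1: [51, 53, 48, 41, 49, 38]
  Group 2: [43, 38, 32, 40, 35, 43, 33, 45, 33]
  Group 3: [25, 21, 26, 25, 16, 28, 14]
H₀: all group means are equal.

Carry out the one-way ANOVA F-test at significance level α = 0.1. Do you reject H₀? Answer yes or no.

Group means [46.67, 38.00, 22.14], grand mean 35.318
SSB = Σnᵢ(x̄ᵢ−x̄)² = 2052.582; SSW = ΣΣ(x−x̄ᵢ)² = 542.190
MSB = 2052.582/2 = 1026.2911; MSW = 542.190/19 = 28.5363
F = MSB/MSW = 35.9644
df = (2, 19)
p-value (upper-tail) = 0.00000
At α=0.1: p < α → reject H₀

reject H₀: yes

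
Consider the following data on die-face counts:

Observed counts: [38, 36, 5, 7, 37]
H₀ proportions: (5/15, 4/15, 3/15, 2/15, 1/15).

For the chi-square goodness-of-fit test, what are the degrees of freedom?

df = k − 1 = 5 − 1 = 4

degrees of freedom = 4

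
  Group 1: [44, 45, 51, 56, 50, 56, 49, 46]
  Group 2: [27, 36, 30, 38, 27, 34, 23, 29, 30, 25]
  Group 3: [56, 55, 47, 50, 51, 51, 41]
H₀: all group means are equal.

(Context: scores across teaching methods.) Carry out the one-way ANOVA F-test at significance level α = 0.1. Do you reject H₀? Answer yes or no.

Group means [49.62, 29.90, 50.14], grand mean 41.880
SSB = Σnᵢ(x̄ᵢ−x̄)² = 2393.008; SSW = ΣΣ(x−x̄ᵢ)² = 511.632
MSB = 2393.008/2 = 1196.5039; MSW = 511.632/22 = 23.2560
F = MSB/MSW = 51.4492
df = (2, 22)
p-value (upper-tail) = 0.00000
At α=0.1: p < α → reject H₀

reject H₀: yes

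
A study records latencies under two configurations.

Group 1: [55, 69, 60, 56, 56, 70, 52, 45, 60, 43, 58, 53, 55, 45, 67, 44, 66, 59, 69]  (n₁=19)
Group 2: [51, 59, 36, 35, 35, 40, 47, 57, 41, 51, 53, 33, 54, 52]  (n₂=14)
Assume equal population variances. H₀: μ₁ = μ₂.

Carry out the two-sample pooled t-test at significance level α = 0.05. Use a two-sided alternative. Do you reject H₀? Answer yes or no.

reject H₀: yes

x̄₁=56.947, s₁=8.708, n₁=19
x̄₂=46.000, s₂=9.038, n₂=14
s_p² = [18·8.708² + 13·9.038²]/31 = 78.2886
SE = √(s_p²·(1/19+1/14)) = 3.1165
t = (56.947−46.000)/3.1165 = 3.5127
df = 31
p-value (two-sided) = 0.00138
At α=0.05: p < α → reject H₀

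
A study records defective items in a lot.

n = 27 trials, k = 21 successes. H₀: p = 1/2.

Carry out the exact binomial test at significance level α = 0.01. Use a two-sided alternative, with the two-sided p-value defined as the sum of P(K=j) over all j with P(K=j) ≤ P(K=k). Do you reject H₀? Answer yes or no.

reject H₀: yes

Exact binomial: n=27, k=21, p₀=1/2=0.5000
P(X=j) = C(n,j)·p₀^j·(1−p₀)^(n−j); p = Σ P(X=j) over j with P(X=j) ≤ P(X=21)
p-value (two-sided) = 0.00592
At α=0.01: p < α → reject H₀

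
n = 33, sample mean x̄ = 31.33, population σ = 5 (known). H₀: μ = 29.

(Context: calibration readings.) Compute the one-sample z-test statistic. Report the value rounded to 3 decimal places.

test statistic = 2.677

SE = σ/√n = 5/√33 = 0.8704
z = (x̄−μ₀)/SE = (31.33−29)/0.8704 = 2.6770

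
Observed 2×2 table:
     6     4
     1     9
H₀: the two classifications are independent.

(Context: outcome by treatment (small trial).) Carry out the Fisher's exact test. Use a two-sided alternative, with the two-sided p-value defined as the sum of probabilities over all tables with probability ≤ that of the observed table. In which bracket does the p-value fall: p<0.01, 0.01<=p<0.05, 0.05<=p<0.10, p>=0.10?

p-value bracket: 0.05<=p<0.10

Margins: r₁=10, r₂=10, c₁=7, c₂=13, n=20
p_obs = C(10,6)·C(10,1)/C(20,7); sum pmf over tables with pmf ≤ p_obs
p-value (two-sided) = 0.05728
→ bracket: 0.05<=p<0.10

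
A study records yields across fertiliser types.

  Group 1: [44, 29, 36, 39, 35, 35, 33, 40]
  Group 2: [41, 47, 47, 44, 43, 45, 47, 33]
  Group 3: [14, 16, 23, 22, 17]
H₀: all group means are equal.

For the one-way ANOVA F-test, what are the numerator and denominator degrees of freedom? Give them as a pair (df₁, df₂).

degrees of freedom = [2, 18]

k = 3 groups, N = 21 total
df = (k−1, N−k) = (3−1, 21−3) = (2, 18)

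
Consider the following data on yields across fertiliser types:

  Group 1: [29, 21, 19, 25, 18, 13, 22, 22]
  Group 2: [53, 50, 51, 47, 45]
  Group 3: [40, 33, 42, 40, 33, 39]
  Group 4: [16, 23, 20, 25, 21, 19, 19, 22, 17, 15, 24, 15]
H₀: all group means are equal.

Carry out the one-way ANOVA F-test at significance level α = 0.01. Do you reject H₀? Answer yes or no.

Group means [21.12, 49.20, 37.83, 19.67], grand mean 28.323
SSB = Σnᵢ(x̄ᵢ−x̄)² = 4035.599; SSW = ΣΣ(x−x̄ᵢ)² = 405.175
MSB = 4035.599/3 = 1345.1997; MSW = 405.175/27 = 15.0065
F = MSB/MSW = 89.6412
df = (3, 27)
p-value (upper-tail) = 0.00000
At α=0.01: p < α → reject H₀

reject H₀: yes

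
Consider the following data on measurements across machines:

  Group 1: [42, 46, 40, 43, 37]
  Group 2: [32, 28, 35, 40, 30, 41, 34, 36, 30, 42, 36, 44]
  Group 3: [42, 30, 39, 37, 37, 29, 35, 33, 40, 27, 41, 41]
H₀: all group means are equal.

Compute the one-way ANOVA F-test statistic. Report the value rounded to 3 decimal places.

Group means [41.60, 35.67, 35.92], grand mean 36.793
SSB = Σnᵢ(x̄ᵢ−x̄)² = 139.975; SSW = ΣΣ(x−x̄ᵢ)² = 630.783
MSB = 139.975/2 = 69.9876; MSW = 630.783/26 = 24.2609
F = MSB/MSW = 2.8848
df = (2, 26)

test statistic = 2.885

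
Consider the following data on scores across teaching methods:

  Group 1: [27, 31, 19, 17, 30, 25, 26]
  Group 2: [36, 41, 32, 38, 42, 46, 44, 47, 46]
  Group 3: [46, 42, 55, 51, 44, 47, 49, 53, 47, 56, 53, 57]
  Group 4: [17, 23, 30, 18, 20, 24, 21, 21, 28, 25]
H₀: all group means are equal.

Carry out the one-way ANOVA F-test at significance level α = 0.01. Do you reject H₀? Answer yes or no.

Group means [25.00, 41.33, 50.00, 22.70], grand mean 36.158
SSB = Σnᵢ(x̄ᵢ−x̄)² = 5222.953; SSW = ΣΣ(x−x̄ᵢ)² = 796.100
MSB = 5222.953/3 = 1740.9842; MSW = 796.100/34 = 23.4147
F = MSB/MSW = 74.3543
df = (3, 34)
p-value (upper-tail) = 0.00000
At α=0.01: p < α → reject H₀

reject H₀: yes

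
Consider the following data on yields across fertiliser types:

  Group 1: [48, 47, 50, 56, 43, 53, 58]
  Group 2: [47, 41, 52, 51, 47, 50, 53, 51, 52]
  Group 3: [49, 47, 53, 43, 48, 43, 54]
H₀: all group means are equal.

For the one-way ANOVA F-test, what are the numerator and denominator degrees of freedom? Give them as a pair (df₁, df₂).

k = 3 groups, N = 23 total
df = (k−1, N−k) = (3−1, 23−3) = (2, 20)

degrees of freedom = [2, 20]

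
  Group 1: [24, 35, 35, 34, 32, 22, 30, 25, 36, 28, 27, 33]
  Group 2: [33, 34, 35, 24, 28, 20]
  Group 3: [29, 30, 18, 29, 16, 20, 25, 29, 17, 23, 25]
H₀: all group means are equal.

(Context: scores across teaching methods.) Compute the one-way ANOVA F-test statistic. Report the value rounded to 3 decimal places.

Group means [30.08, 29.00, 23.73], grand mean 27.448
SSB = Σnᵢ(x̄ᵢ−x̄)² = 250.074; SSW = ΣΣ(x−x̄ᵢ)² = 715.098
MSB = 250.074/2 = 125.0370; MSW = 715.098/26 = 27.5038
F = MSB/MSW = 4.5462
df = (2, 26)

test statistic = 4.546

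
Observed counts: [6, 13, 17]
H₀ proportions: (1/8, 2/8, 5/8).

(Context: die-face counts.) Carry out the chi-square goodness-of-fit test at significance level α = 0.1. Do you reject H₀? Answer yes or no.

n = 36; E_i = n·p_i = [4.50, 9.00, 22.50]
χ² = (6−4.50)²/4.50 + (13−9.00)²/9.00 + (17−22.50)²/22.50 = 3.6222
df = 2
p-value (upper-tail) = 0.16347
At α=0.1: p ≥ α → fail to reject H₀

reject H₀: no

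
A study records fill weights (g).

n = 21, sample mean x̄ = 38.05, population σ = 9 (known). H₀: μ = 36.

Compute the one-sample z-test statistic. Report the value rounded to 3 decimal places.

SE = σ/√n = 9/√21 = 1.9640
z = (x̄−μ₀)/SE = (38.05−36)/1.9640 = 1.0438

test statistic = 1.044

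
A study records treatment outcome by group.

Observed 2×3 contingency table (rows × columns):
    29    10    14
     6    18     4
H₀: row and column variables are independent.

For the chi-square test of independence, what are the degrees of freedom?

degrees of freedom = 2

df = (r−1)(c−1) = (2−1)·(3−1) = 2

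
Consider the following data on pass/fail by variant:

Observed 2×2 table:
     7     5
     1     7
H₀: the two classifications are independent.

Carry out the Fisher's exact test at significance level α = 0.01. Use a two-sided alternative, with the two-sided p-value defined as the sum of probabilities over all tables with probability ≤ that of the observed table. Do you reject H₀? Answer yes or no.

reject H₀: no

Margins: r₁=12, r₂=8, c₁=8, c₂=12, n=20
p_obs = C(12,7)·C(8,1)/C(20,8); sum pmf over tables with pmf ≤ p_obs
p-value (two-sided) = 0.06967
At α=0.01: p ≥ α → fail to reject H₀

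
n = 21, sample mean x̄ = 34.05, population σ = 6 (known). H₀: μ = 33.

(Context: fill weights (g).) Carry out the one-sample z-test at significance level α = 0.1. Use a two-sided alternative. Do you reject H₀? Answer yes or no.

reject H₀: no

SE = σ/√n = 6/√21 = 1.3093
z = (x̄−μ₀)/SE = (34.05−33)/1.3093 = 0.8020
p-value (two-sided) = 0.42258
At α=0.1: p ≥ α → fail to reject H₀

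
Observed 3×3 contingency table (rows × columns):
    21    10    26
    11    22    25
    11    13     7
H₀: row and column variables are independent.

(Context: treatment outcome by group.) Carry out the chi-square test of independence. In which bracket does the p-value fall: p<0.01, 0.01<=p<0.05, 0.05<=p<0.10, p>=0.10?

p-value bracket: 0.01<=p<0.05

Row totals [57, 58, 31], col totals [43, 45, 58], n=146
χ² = (21−16.79)²/16.79 + (10−17.57)²/17.57 + (26−22.64)²/22.64 + (11−17.08)²/17.08 + (22−17.88)²/17.88 + (25−23.04)²/23.04 + (11−9.13)²/9.13 + (13−9.55)²/9.55 + (7−12.32)²/12.32 = 12.0172
df = 4
p-value (upper-tail) = 0.01722
→ bracket: 0.01<=p<0.05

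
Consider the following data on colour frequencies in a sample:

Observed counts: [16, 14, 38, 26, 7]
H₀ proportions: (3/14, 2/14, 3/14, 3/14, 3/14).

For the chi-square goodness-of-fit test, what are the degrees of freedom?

df = k − 1 = 5 − 1 = 4

degrees of freedom = 4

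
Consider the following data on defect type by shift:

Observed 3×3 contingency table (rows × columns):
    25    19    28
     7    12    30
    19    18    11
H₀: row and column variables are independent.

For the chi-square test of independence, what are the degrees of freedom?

degrees of freedom = 4

df = (r−1)(c−1) = (3−1)·(3−1) = 4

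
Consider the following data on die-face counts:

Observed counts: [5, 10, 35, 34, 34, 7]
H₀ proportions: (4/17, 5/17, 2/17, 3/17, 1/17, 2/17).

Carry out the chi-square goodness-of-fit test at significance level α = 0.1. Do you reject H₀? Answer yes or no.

reject H₀: yes

n = 125; E_i = n·p_i = [29.41, 36.76, 14.71, 22.06, 7.35, 14.71]
χ² = (5−29.41)²/29.41 + (10−36.76)²/36.76 + (35−14.71)²/14.71 + (34−22.06)²/22.06 + (34−7.35)²/7.35 + (7−14.71)²/14.71 = 174.8233
df = 5
p-value (upper-tail) = 0.00000
At α=0.1: p < α → reject H₀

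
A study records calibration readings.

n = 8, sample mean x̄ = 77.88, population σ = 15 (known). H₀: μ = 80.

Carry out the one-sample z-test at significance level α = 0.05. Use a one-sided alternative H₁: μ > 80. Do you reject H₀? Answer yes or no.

SE = σ/√n = 15/√8 = 5.3033
z = (x̄−μ₀)/SE = (77.88−80)/5.3033 = -0.3998
p-value (one-sided, H₁ greater) = 0.65533
At α=0.05: p ≥ α → fail to reject H₀

reject H₀: no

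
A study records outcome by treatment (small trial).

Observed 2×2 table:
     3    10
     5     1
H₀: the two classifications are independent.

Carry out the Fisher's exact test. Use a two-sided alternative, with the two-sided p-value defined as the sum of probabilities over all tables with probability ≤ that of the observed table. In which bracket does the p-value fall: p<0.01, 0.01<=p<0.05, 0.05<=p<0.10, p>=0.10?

p-value bracket: 0.01<=p<0.05

Margins: r₁=13, r₂=6, c₁=8, c₂=11, n=19
p_obs = C(13,3)·C(6,5)/C(19,8); sum pmf over tables with pmf ≤ p_obs
p-value (two-sided) = 0.04076
→ bracket: 0.01<=p<0.05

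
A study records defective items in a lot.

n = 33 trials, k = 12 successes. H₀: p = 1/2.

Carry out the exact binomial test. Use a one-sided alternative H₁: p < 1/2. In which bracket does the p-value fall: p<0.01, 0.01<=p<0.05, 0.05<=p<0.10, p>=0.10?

Exact binomial: n=33, k=12, p₀=1/2=0.5000
P(X≤12) from Σ C(n,i)·p₀^i·(1−p₀)^(n−i)
p-value (one-sided, H₁ less) = 0.08138
→ bracket: 0.05<=p<0.10

p-value bracket: 0.05<=p<0.10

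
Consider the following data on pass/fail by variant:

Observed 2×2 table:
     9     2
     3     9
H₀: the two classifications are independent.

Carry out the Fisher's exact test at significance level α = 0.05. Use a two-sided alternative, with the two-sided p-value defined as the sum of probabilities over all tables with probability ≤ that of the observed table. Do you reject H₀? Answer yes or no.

reject H₀: yes

Margins: r₁=11, r₂=12, c₁=12, c₂=11, n=23
p_obs = C(11,9)·C(12,3)/C(23,12); sum pmf over tables with pmf ≤ p_obs
p-value (two-sided) = 0.01228
At α=0.05: p < α → reject H₀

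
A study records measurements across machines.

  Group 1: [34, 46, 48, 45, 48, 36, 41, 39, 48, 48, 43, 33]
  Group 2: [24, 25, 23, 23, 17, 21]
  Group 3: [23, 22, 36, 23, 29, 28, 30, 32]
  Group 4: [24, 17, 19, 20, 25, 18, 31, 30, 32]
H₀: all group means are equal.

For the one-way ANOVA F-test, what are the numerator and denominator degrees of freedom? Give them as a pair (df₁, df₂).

k = 4 groups, N = 35 total
df = (k−1, N−k) = (4−1, 35−4) = (3, 31)

degrees of freedom = [3, 31]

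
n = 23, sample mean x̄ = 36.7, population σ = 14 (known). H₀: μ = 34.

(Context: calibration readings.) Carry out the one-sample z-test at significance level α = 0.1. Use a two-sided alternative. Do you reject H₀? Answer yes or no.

reject H₀: no

SE = σ/√n = 14/√23 = 2.9192
z = (x̄−μ₀)/SE = (36.7−34)/2.9192 = 0.9249
p-value (two-sided) = 0.35501
At α=0.1: p ≥ α → fail to reject H₀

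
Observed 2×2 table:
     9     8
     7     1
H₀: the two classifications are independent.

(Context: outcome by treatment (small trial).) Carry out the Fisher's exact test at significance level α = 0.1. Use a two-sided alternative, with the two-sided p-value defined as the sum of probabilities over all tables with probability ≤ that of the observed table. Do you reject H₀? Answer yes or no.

Margins: r₁=17, r₂=8, c₁=16, c₂=9, n=25
p_obs = C(17,9)·C(8,7)/C(25,16); sum pmf over tables with pmf ≤ p_obs
p-value (two-sided) = 0.18219
At α=0.1: p ≥ α → fail to reject H₀

reject H₀: no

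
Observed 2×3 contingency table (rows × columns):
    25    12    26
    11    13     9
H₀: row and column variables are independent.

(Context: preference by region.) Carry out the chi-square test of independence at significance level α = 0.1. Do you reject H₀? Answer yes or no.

Row totals [63, 33], col totals [36, 25, 35], n=96
χ² = (25−23.62)²/23.62 + (12−16.41)²/16.41 + (26−22.97)²/22.97 + (11−12.38)²/12.38 + (13−8.59)²/8.59 + (9−12.03)²/12.03 = 4.8392
df = 2
p-value (upper-tail) = 0.08896
At α=0.1: p < α → reject H₀

reject H₀: yes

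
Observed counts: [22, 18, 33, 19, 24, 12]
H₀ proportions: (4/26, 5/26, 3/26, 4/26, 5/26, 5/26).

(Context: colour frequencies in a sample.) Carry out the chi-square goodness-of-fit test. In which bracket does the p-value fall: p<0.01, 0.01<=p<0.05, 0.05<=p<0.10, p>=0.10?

p-value bracket: p<0.01

n = 128; E_i = n·p_i = [19.69, 24.62, 14.77, 19.69, 24.62, 24.62]
χ² = (22−19.69)²/19.69 + (18−24.62)²/24.62 + (33−14.77)²/14.77 + (19−19.69)²/19.69 + (24−24.62)²/24.62 + (12−24.62)²/24.62 = 31.0570
df = 5
p-value (upper-tail) = 0.00001
→ bracket: p<0.01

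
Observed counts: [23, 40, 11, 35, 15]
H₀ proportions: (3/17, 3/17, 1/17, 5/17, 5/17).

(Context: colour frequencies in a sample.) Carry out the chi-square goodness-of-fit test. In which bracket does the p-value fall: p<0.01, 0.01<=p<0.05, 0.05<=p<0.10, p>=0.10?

p-value bracket: p<0.01

n = 124; E_i = n·p_i = [21.88, 21.88, 7.29, 36.47, 36.47]
χ² = (23−21.88)²/21.88 + (40−21.88)²/21.88 + (11−7.29)²/7.29 + (35−36.47)²/36.47 + (15−36.47)²/36.47 = 29.6398
df = 4
p-value (upper-tail) = 0.00001
→ bracket: p<0.01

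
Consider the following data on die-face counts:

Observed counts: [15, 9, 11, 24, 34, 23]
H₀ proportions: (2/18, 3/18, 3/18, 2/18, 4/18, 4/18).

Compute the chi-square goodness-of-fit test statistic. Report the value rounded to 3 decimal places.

n = 116; E_i = n·p_i = [12.89, 19.33, 19.33, 12.89, 25.78, 25.78]
χ² = (15−12.89)²/12.89 + (9−19.33)²/19.33 + (11−19.33)²/19.33 + (24−12.89)²/12.89 + (34−25.78)²/25.78 + (23−25.78)²/25.78 = 21.9612
df = 5

test statistic = 21.961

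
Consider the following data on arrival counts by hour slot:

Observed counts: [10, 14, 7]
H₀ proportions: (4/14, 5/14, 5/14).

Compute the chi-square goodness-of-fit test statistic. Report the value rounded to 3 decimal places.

n = 31; E_i = n·p_i = [8.86, 11.07, 11.07]
χ² = (10−8.86)²/8.86 + (14−11.07)²/11.07 + (7−11.07)²/11.07 = 2.4194
df = 2

test statistic = 2.419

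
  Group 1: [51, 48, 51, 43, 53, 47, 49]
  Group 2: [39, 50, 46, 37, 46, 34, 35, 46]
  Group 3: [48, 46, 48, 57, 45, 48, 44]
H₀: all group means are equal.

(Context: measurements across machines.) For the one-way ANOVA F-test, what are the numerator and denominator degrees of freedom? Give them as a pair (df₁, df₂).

k = 3 groups, N = 22 total
df = (k−1, N−k) = (3−1, 22−3) = (2, 19)

degrees of freedom = [2, 19]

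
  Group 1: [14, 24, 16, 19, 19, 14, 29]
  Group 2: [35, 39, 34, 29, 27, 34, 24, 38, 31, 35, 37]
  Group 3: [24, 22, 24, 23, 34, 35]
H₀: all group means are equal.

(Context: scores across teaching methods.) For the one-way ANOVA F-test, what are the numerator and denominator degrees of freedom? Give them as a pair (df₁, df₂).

degrees of freedom = [2, 21]

k = 3 groups, N = 24 total
df = (k−1, N−k) = (3−1, 24−3) = (2, 21)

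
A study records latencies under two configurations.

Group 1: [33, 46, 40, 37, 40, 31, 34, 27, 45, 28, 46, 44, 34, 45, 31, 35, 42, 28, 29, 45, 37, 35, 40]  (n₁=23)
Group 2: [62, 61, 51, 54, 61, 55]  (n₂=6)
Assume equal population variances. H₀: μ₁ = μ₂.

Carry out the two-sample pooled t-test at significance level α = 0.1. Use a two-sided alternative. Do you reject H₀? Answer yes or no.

x̄₁=37.043, s₁=6.378, n₁=23
x̄₂=57.333, s₂=4.590, n₂=6
s_p² = [22·6.378² + 5·4.590²]/27 = 37.0478
SE = √(s_p²·(1/23+1/6)) = 2.7902
t = (37.043−57.333)/2.7902 = -7.2717
df = 27
p-value (two-sided) = 0.00000
At α=0.1: p < α → reject H₀

reject H₀: yes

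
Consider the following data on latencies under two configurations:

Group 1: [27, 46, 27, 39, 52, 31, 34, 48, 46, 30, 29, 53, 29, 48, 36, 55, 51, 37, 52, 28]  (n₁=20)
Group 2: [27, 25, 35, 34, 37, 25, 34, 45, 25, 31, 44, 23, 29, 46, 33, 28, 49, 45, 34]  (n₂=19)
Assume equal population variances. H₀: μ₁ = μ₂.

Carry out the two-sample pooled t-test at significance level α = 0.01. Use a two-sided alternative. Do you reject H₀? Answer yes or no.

reject H₀: no

x̄₁=39.900, s₁=10.182, n₁=20
x̄₂=34.158, s₂=8.180, n₂=19
s_p² = [19·10.182² + 18·8.180²]/37 = 85.7926
SE = √(s_p²·(1/20+1/19)) = 2.9673
t = (39.900−34.158)/2.9673 = 1.9351
df = 37
p-value (two-sided) = 0.06065
At α=0.01: p ≥ α → fail to reject H₀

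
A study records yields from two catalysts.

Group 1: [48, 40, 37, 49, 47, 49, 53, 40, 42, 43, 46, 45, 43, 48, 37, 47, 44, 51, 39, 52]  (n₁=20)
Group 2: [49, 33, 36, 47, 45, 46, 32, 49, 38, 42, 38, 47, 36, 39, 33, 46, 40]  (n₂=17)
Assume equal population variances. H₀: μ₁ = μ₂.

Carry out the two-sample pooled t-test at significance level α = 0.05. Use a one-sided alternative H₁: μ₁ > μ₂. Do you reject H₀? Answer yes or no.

x̄₁=45.000, s₁=4.812, n₁=20
x̄₂=40.941, s₂=5.857, n₂=17
s_p² = [19·4.812² + 16·5.857²]/35 = 28.2555
SE = √(s_p²·(1/20+1/17)) = 1.7535
t = (45.000−40.941)/1.7535 = 2.3147
df = 35
p-value (one-sided, H₁ greater) = 0.01331
At α=0.05: p < α → reject H₀

reject H₀: yes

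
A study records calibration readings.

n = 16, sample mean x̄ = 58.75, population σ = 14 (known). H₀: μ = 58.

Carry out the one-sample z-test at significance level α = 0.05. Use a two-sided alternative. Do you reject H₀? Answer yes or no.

reject H₀: no

SE = σ/√n = 14/√16 = 3.5000
z = (x̄−μ₀)/SE = (58.75−58)/3.5000 = 0.2143
p-value (two-sided) = 0.83032
At α=0.05: p ≥ α → fail to reject H₀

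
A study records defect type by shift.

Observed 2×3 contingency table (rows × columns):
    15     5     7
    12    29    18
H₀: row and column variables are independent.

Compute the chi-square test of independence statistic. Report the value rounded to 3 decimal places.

Row totals [27, 59], col totals [27, 34, 25], n=86
χ² = (15−8.48)²/8.48 + (5−10.67)²/10.67 + (7−7.85)²/7.85 + (12−18.52)²/18.52 + (29−23.33)²/23.33 + (18−17.15)²/17.15 = 11.8479
df = 2

test statistic = 11.848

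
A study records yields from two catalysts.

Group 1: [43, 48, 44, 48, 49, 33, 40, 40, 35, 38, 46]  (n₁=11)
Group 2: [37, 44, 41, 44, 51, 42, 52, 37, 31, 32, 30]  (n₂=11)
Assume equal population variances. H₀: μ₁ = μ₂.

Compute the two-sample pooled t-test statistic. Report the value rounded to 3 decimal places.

x̄₁=42.182, s₁=5.437, n₁=11
x̄₂=40.091, s₂=7.516, n₂=11
s_p² = [10·5.437² + 10·7.516²]/20 = 43.0273
SE = √(s_p²·(1/11+1/11)) = 2.7970
t = (42.182−40.091)/2.7970 = 0.7476
df = 20

test statistic = 0.748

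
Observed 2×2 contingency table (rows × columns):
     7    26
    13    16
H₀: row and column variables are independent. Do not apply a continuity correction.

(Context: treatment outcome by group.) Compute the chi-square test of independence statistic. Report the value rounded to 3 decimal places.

Row totals [33, 29], col totals [20, 42], n=62
χ² = (7−10.65)²/10.65 + (26−22.35)²/22.35 + (13−9.35)²/9.35 + (16−19.65)²/19.65 = 3.9393
df = 1

test statistic = 3.939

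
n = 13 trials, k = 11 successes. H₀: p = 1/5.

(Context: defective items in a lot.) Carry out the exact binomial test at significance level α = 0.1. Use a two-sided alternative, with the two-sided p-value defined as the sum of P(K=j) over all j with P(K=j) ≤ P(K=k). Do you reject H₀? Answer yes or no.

reject H₀: yes

Exact binomial: n=13, k=11, p₀=1/5=0.2000
P(X=j) = C(n,j)·p₀^j·(1−p₀)^(n−j); p = Σ P(X=j) over j with P(X=j) ≤ P(X=11)
p-value (two-sided) = 0.00000
At α=0.1: p < α → reject H₀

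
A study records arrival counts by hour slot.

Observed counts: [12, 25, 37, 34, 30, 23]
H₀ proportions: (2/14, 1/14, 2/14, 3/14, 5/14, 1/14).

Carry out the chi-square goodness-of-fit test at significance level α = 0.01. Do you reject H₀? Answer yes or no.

reject H₀: yes

n = 161; E_i = n·p_i = [23.00, 11.50, 23.00, 34.50, 57.50, 11.50]
χ² = (12−23.00)²/23.00 + (25−11.50)²/11.50 + (37−23.00)²/23.00 + (34−34.50)²/34.50 + (30−57.50)²/57.50 + (23−11.50)²/11.50 = 54.2899
df = 5
p-value (upper-tail) = 0.00000
At α=0.01: p < α → reject H₀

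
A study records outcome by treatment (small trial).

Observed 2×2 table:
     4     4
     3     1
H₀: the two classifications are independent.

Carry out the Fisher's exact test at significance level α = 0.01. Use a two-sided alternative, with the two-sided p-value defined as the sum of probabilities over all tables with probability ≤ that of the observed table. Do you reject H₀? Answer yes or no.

Margins: r₁=8, r₂=4, c₁=7, c₂=5, n=12
p_obs = C(8,4)·C(4,3)/C(12,7); sum pmf over tables with pmf ≤ p_obs
p-value (two-sided) = 0.57576
At α=0.01: p ≥ α → fail to reject H₀

reject H₀: no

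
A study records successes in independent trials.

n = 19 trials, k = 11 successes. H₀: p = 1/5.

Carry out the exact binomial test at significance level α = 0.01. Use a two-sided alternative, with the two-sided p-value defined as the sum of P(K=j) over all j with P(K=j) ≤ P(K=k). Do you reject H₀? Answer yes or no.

Exact binomial: n=19, k=11, p₀=1/5=0.2000
P(X=j) = C(n,j)·p₀^j·(1−p₀)^(n−j); p = Σ P(X=j) over j with P(X=j) ≤ P(X=11)
p-value (two-sided) = 0.00031
At α=0.01: p < α → reject H₀

reject H₀: yes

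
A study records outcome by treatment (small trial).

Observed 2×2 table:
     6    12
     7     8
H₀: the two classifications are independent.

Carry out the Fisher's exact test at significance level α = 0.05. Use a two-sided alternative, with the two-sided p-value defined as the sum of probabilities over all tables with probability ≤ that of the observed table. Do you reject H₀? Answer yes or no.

reject H₀: no

Margins: r₁=18, r₂=15, c₁=13, c₂=20, n=33
p_obs = C(18,6)·C(15,7)/C(33,13); sum pmf over tables with pmf ≤ p_obs
p-value (two-sided) = 0.49284
At α=0.05: p ≥ α → fail to reject H₀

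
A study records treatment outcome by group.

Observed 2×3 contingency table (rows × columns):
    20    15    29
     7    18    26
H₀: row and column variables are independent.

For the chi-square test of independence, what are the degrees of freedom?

degrees of freedom = 2

df = (r−1)(c−1) = (2−1)·(3−1) = 2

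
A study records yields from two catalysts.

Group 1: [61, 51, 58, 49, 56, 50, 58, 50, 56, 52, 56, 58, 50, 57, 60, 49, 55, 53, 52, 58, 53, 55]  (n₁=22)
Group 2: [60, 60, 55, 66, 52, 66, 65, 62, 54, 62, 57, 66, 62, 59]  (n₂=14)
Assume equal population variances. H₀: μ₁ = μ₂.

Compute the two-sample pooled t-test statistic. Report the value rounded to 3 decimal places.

test statistic = -4.328

x̄₁=54.409, s₁=3.686, n₁=22
x̄₂=60.429, s₂=4.620, n₂=14
s_p² = [21·3.686² + 13·4.620²]/34 = 16.5514
SE = √(s_p²·(1/22+1/14)) = 1.3909
t = (54.409−60.429)/1.3909 = -4.3278
df = 34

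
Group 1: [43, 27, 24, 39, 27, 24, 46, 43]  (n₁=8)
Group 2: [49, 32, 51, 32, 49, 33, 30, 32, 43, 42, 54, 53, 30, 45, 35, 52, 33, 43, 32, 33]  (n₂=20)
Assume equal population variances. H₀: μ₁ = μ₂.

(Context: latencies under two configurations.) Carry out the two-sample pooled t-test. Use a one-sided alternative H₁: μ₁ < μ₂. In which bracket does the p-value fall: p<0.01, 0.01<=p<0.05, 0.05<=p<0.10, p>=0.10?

p-value bracket: 0.05<=p<0.10

x̄₁=34.125, s₁=9.478, n₁=8
x̄₂=40.150, s₂=8.786, n₂=20
s_p² = [7·9.478² + 19·8.786²]/26 = 80.5933
SE = √(s_p²·(1/8+1/20)) = 3.7555
t = (34.125−40.150)/3.7555 = -1.6043
df = 26
p-value (one-sided, H₁ less) = 0.06036
→ bracket: 0.05<=p<0.10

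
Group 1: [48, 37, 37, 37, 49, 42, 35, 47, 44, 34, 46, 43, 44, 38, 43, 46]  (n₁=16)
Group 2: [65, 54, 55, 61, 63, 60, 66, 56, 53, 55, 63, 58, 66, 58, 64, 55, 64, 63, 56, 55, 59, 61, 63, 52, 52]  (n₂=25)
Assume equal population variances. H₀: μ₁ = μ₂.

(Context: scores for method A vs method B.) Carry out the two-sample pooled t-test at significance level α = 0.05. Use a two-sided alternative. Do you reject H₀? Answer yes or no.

x̄₁=41.875, s₁=4.870, n₁=16
x̄₂=59.080, s₂=4.564, n₂=25
s_p² = [15·4.870² + 24·4.564²]/39 = 21.9382
SE = √(s_p²·(1/16+1/25)) = 1.4996
t = (41.875−59.080)/1.4996 = -11.4734
df = 39
p-value (two-sided) = 0.00000
At α=0.05: p < α → reject H₀

reject H₀: yes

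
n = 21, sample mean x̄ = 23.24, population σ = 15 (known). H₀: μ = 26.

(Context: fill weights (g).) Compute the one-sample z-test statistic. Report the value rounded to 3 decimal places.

test statistic = -0.843

SE = σ/√n = 15/√21 = 3.2733
z = (x̄−μ₀)/SE = (23.24−26)/3.2733 = -0.8432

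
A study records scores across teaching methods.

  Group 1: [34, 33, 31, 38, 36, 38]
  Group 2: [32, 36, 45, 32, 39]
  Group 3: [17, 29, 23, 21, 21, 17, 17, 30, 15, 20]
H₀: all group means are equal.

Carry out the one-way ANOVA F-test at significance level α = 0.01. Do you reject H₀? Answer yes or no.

reject H₀: yes

Group means [35.00, 36.80, 21.00], grand mean 28.762
SSB = Σnᵢ(x̄ᵢ−x̄)² = 1159.010; SSW = ΣΣ(x−x̄ᵢ)² = 392.800
MSB = 1159.010/2 = 579.5048; MSW = 392.800/18 = 21.8222
F = MSB/MSW = 26.5557
df = (2, 18)
p-value (upper-tail) = 0.00000
At α=0.01: p < α → reject H₀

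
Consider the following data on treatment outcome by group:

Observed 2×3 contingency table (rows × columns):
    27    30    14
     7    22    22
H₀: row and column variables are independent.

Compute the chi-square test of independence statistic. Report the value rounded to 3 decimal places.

Row totals [71, 51], col totals [34, 52, 36], n=122
χ² = (27−19.79)²/19.79 + (30−30.26)²/30.26 + (14−20.95)²/20.95 + (7−14.21)²/14.21 + (22−21.74)²/21.74 + (22−15.05)²/15.05 = 11.8120
df = 2

test statistic = 11.812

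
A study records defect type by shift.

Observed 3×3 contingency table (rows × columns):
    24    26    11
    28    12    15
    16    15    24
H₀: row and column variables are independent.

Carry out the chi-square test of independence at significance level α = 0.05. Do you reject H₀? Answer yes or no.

reject H₀: yes

Row totals [61, 55, 55], col totals [68, 53, 50], n=171
χ² = (24−24.26)²/24.26 + (26−18.91)²/18.91 + (11−17.84)²/17.84 + (28−21.87)²/21.87 + (12−17.05)²/17.05 + (15−16.08)²/16.08 + (16−21.87)²/21.87 + (15−17.05)²/17.05 + (24−16.08)²/16.08 = 14.2891
df = 4
p-value (upper-tail) = 0.00643
At α=0.05: p < α → reject H₀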